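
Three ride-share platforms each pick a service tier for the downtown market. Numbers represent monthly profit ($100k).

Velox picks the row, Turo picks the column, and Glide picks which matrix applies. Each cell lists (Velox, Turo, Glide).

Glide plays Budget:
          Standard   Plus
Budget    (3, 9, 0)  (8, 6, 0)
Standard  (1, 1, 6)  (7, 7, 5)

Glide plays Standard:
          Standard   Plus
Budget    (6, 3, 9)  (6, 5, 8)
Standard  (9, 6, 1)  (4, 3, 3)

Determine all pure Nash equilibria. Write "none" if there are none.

(Budget, Standard, Budget): Glide can switch to Standard (0 → 9). Not NE.
(Budget, Standard, Standard): Velox can switch to Standard (6 → 9). Not NE.
(Budget, Plus, Budget): Turo can switch to Standard (6 → 9). Not NE.
(Budget, Plus, Standard): Velox gets 6, best alternative 4; Turo gets 5, best alternative 3; Glide gets 8, best alternative 0. No profitable deviation — NE.
(Standard, Standard, Budget): Velox can switch to Budget (1 → 3). Not NE.
(Standard, Standard, Standard): Glide can switch to Budget (1 → 6). Not NE.
(Standard, Plus, Budget): Velox can switch to Budget (7 → 8). Not NE.
(The remaining 1 profile has a profitable deviation by the same check.)

Pure NE: (Budget, Plus, Standard)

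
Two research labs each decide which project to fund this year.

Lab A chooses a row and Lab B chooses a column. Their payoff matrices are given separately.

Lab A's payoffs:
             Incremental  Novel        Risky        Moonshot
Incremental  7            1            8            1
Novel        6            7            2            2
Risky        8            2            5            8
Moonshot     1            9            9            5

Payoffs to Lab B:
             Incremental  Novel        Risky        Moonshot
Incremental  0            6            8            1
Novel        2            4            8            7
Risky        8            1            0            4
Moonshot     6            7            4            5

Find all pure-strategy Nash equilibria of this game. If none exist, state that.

Lab A against Incremental: payoffs 7, 6, 8, 1 → best response Risky.
Lab A against Novel: payoffs 1, 7, 2, 9 → best response Moonshot.
Lab A against Risky: payoffs 8, 2, 5, 9 → best response Moonshot.
Lab A against Moonshot: payoffs 1, 2, 8, 5 → best response Risky.
Lab B against Incremental: payoffs 0, 6, 8, 1 → best response Risky.
Lab B against Novel: payoffs 2, 4, 8, 7 → best response Risky.
Lab B against Risky: payoffs 8, 1, 0, 4 → best response Incremental.
Lab B against Moonshot: payoffs 6, 7, 4, 5 → best response Novel.
Mutual best responses: (Risky, Incremental); (Moonshot, Novel).

Pure-strategy Nash equilibria: (Risky, Incremental), (Moonshot, Novel)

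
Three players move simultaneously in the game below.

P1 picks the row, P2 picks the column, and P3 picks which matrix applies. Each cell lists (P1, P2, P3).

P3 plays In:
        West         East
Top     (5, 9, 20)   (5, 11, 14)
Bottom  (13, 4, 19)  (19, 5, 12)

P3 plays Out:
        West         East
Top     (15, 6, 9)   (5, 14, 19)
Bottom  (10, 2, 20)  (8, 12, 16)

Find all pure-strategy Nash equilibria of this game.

(Bottom, East, Out)

Mark each player's best response to every combination of opponents' strategies; a profile where every player is best-responding is a pure Nash equilibrium.
P1 against (West, In): payoffs 5, 13 → best response Bottom.
P1 against (West, Out): payoffs 15, 10 → best response Top.
P1 against (East, In): payoffs 5, 19 → best response Bottom.
P1 against (East, Out): payoffs 5, 8 → best response Bottom.
P2 against (Top, In): payoffs 9, 11 → best response East.
P2 against (Top, Out): payoffs 6, 14 → best response East.
P2 against (Bottom, In): payoffs 4, 5 → best response East.
P2 against (Bottom, Out): payoffs 2, 12 → best response East.
P3 against (Top, West): payoffs 20, 9 → best response In.
P3 against (Top, East): payoffs 14, 19 → best response Out.
P3 against (Bottom, West): payoffs 19, 20 → best response Out.
P3 against (Bottom, East): payoffs 12, 16 → best response Out.
Mutual best responses: (Bottom, East, Out).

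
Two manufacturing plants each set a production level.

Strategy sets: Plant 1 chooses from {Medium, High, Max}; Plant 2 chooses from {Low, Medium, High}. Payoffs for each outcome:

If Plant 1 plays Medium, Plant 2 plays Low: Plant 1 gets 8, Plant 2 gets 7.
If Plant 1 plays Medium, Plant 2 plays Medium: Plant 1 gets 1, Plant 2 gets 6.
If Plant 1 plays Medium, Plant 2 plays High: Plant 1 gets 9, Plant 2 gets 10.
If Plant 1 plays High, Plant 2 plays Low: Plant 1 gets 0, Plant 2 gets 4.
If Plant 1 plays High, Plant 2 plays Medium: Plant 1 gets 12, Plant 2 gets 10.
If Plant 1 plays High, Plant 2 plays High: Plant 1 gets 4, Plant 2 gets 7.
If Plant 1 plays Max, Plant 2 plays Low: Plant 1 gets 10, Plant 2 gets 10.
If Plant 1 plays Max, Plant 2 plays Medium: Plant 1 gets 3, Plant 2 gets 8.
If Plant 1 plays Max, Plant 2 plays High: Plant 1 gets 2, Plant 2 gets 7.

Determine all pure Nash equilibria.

(Medium, High), (High, Medium), (Max, Low)

Plant 1 against Low: payoffs 8, 0, 10 → best response Max.
Plant 1 against Medium: payoffs 1, 12, 3 → best response High.
Plant 1 against High: payoffs 9, 4, 2 → best response Medium.
Plant 2 against Medium: payoffs 7, 6, 10 → best response High.
Plant 2 against High: payoffs 4, 10, 7 → best response Medium.
Plant 2 against Max: payoffs 10, 8, 7 → best response Low.
Mutual best responses: (Medium, High); (High, Medium); (Max, Low).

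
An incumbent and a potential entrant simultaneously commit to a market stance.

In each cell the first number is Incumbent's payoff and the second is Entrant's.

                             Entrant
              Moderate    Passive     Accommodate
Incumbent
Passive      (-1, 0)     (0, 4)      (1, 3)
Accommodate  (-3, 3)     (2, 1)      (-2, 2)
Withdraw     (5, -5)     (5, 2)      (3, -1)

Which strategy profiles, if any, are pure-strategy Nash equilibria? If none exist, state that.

The unique pure-strategy Nash equilibrium is (Withdraw, Passive).

For each player, find the best response to each opponent profile; mutual best responses are the pure NE.
Incumbent against Moderate: payoffs -1, -3, 5 → best response Withdraw.
Incumbent against Passive: payoffs 0, 2, 5 → best response Withdraw.
Incumbent against Accommodate: payoffs 1, -2, 3 → best response Withdraw.
Entrant against Passive: payoffs 0, 4, 3 → best response Passive.
Entrant against Accommodate: payoffs 3, 1, 2 → best response Moderate.
Entrant against Withdraw: payoffs -5, 2, -1 → best response Passive.
Mutual best responses: (Withdraw, Passive).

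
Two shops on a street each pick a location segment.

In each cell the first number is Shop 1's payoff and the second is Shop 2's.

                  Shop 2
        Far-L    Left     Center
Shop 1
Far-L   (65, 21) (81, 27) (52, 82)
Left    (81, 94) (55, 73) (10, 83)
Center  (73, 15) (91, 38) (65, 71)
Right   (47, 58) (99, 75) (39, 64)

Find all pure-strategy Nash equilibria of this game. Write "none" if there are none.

(Left, Far-L), (Center, Center), (Right, Left)

Shop 1 against Far-L: payoffs 65, 81, 73, 47 → best response Left.
Shop 1 against Left: payoffs 81, 55, 91, 99 → best response Right.
Shop 1 against Center: payoffs 52, 10, 65, 39 → best response Center.
Shop 2 against Far-L: payoffs 21, 27, 82 → best response Center.
Shop 2 against Left: payoffs 94, 73, 83 → best response Far-L.
Shop 2 against Center: payoffs 15, 38, 71 → best response Center.
Shop 2 against Right: payoffs 58, 75, 64 → best response Left.
Mutual best responses: (Left, Far-L); (Center, Center); (Right, Left).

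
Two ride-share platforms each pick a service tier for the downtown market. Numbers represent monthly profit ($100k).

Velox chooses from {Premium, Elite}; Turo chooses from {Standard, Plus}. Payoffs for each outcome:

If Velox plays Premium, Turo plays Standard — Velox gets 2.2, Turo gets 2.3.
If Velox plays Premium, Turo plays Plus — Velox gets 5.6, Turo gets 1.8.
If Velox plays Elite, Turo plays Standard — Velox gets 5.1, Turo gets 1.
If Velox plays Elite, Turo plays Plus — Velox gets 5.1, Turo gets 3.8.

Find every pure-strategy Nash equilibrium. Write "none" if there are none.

This game has no pure Nash equilibrium.

Velox against Standard: payoffs 2.2, 5.1 → best response Elite.
Velox against Plus: payoffs 5.6, 5.1 → best response Premium.
Turo against Premium: payoffs 2.3, 1.8 → best response Standard.
Turo against Elite: payoffs 1, 3.8 → best response Plus.
No profile is a mutual best response for all players.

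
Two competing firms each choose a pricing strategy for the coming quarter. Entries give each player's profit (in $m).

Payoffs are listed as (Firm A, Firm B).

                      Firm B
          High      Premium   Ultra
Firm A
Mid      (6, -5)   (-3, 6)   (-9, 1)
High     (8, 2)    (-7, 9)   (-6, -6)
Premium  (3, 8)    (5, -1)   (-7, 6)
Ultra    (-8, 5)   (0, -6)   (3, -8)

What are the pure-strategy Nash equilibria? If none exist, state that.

Firm A against High: payoffs 6, 8, 3, -8 → best response High.
Firm A against Premium: payoffs -3, -7, 5, 0 → best response Premium.
Firm A against Ultra: payoffs -9, -6, -7, 3 → best response Ultra.
Firm B against Mid: payoffs -5, 6, 1 → best response Premium.
Firm B against High: payoffs 2, 9, -6 → best response Premium.
Firm B against Premium: payoffs 8, -1, 6 → best response High.
Firm B against Ultra: payoffs 5, -6, -8 → best response High.
No profile is a mutual best response for all players.

No pure-strategy Nash equilibrium.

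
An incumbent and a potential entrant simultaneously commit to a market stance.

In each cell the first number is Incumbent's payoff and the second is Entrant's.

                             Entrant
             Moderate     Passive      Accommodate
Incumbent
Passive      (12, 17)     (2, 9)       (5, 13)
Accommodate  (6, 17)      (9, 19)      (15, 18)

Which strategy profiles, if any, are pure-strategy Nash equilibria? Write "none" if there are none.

For each player, find the best response to each opponent profile; mutual best responses are the pure NE.
Incumbent against Moderate: payoffs 12, 6 → best response Passive.
Incumbent against Passive: payoffs 2, 9 → best response Accommodate.
Incumbent against Accommodate: payoffs 5, 15 → best response Accommodate.
Entrant against Passive: payoffs 17, 9, 13 → best response Moderate.
Entrant against Accommodate: payoffs 17, 19, 18 → best response Passive.
Mutual best responses: (Passive, Moderate); (Accommodate, Passive).

The pure Nash equilibria are (Passive, Moderate) and (Accommodate, Passive).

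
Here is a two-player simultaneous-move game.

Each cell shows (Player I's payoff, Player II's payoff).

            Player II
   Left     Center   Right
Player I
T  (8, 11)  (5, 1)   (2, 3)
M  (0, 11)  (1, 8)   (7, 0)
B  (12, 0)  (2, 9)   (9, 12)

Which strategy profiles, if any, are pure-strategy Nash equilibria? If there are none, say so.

Pure NE: (B, Right)

Player I against Left: payoffs 8, 0, 12 → best response B.
Player I against Center: payoffs 5, 1, 2 → best response T.
Player I against Right: payoffs 2, 7, 9 → best response B.
Player II against T: payoffs 11, 1, 3 → best response Left.
Player II against M: payoffs 11, 8, 0 → best response Left.
Player II against B: payoffs 0, 9, 12 → best response Right.
Mutual best responses: (B, Right).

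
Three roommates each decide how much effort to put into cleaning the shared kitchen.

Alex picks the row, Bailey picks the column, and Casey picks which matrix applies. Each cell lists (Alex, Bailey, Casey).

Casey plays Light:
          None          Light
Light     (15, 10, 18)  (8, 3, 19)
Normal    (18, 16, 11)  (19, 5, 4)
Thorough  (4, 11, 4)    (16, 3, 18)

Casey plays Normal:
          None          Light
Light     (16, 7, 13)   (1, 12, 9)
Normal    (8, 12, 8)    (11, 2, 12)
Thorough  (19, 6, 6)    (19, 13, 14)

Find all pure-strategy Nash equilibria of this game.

The unique pure-strategy Nash equilibrium is (Normal, None, Light).

Alex against (None, Light): payoffs 15, 18, 4 → best response Normal.
Alex against (None, Normal): payoffs 16, 8, 19 → best response Thorough.
Alex against (Light, Light): payoffs 8, 19, 16 → best response Normal.
Alex against (Light, Normal): payoffs 1, 11, 19 → best response Thorough.
Bailey against (Light, Light): payoffs 10, 3 → best response None.
Bailey against (Light, Normal): payoffs 7, 12 → best response Light.
Bailey against (Normal, Light): payoffs 16, 5 → best response None.
Bailey against (Normal, Normal): payoffs 12, 2 → best response None.
Bailey against (Thorough, Light): payoffs 11, 3 → best response None.
Bailey against (Thorough, Normal): payoffs 6, 13 → best response Light.
Casey against (Light, None): payoffs 18, 13 → best response Light.
Casey against (Light, Light): payoffs 19, 9 → best response Light.
Casey against (Normal, None): payoffs 11, 8 → best response Light.
Casey against (Normal, Light): payoffs 4, 12 → best response Normal.
Casey against (Thorough, None): payoffs 4, 6 → best response Normal.
Casey against (Thorough, Light): payoffs 18, 14 → best response Light.
Mutual best responses: (Normal, None, Light).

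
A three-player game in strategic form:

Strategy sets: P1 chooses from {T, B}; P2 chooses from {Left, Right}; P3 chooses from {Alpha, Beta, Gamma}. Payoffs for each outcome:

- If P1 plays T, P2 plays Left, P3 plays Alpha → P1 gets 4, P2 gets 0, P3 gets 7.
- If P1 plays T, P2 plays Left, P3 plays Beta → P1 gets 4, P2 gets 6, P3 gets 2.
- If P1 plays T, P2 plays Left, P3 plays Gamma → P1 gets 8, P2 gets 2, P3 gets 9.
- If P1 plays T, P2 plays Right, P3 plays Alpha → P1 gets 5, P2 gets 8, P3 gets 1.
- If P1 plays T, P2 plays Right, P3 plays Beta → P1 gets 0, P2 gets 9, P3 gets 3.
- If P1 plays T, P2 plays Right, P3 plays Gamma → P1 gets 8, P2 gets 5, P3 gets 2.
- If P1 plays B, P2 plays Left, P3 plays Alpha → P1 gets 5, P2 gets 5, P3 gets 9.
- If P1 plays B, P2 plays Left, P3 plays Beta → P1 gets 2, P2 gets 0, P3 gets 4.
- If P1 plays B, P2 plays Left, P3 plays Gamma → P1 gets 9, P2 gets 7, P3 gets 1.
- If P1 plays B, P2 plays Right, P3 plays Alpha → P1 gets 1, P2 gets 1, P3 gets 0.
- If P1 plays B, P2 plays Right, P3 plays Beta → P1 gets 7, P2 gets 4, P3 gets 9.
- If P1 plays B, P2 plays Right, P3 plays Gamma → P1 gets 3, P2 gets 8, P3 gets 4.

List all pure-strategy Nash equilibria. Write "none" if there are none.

Pure-strategy Nash equilibria: (B, Left, Alpha), (B, Right, Beta)

For each strategy profile, look for a profitable unilateral deviation.
(T, Left, Alpha): P1 can switch to B (4 → 5). Not NE.
(T, Left, Beta): P2 can switch to Right (6 → 9). Not NE.
(T, Left, Gamma): P1 can switch to B (8 → 9). Not NE.
(T, Right, Alpha): P3 can switch to Beta (1 → 3). Not NE.
(T, Right, Beta): P1 can switch to B (0 → 7). Not NE.
(T, Right, Gamma): P3 can switch to Beta (2 → 3). Not NE.
(B, Left, Alpha): P1 gets 5, best alternative 4; P2 gets 5, best alternative 1; P3 gets 9, best alternative 4. No profitable deviation — NE.
(B, Left, Beta): P1 can switch to T (2 → 4). Not NE.
(B, Left, Gamma): P2 can switch to Right (7 → 8). Not NE.
(B, Right, Alpha): P1 can switch to T (1 → 5). Not NE.
(B, Right, Beta): P1 gets 7, best alternative 0; P2 gets 4, best alternative 0; P3 gets 9, best alternative 4. No profitable deviation — NE.
(B, Right, Gamma): P1 can switch to T (3 → 8). Not NE.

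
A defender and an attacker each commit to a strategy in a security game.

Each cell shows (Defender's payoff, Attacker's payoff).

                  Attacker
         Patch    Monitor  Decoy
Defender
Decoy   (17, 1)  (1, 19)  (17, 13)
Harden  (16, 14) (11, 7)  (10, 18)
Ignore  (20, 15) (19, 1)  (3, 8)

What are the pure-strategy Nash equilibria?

Mark each player's best response to every combination of opponents' strategies; a profile where every player is best-responding is a pure Nash equilibrium.
Defender against Patch: payoffs 17, 16, 20 → best response Ignore.
Defender against Monitor: payoffs 1, 11, 19 → best response Ignore.
Defender against Decoy: payoffs 17, 10, 3 → best response Decoy.
Attacker against Decoy: payoffs 1, 19, 13 → best response Monitor.
Attacker against Harden: payoffs 14, 7, 18 → best response Decoy.
Attacker against Ignore: payoffs 15, 1, 8 → best response Patch.
Mutual best responses: (Ignore, Patch).

(Ignore, Patch)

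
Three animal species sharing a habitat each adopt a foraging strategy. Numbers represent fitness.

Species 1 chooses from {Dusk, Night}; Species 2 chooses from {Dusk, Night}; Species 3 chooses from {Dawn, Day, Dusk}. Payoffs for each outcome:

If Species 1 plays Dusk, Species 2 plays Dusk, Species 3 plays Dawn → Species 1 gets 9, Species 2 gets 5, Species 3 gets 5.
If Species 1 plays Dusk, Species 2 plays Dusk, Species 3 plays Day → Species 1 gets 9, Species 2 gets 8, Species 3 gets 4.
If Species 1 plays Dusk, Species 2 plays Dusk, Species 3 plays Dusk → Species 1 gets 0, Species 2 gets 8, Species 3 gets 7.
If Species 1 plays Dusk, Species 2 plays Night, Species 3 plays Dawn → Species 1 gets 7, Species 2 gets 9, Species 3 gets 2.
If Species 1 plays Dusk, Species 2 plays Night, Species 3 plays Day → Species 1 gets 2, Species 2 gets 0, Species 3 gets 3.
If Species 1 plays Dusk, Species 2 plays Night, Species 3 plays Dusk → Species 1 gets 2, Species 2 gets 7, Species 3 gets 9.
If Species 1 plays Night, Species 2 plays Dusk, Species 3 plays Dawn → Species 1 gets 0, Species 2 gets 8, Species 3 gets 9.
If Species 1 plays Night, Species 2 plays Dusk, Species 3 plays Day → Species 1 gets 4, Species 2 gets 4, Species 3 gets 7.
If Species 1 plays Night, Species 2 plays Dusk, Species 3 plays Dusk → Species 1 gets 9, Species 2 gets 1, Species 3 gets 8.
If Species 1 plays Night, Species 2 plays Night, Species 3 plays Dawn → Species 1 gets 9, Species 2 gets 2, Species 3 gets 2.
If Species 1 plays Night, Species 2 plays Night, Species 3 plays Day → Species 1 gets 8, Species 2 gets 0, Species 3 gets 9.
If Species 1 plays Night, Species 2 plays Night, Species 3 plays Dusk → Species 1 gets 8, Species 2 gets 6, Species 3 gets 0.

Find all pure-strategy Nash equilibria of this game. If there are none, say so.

none

(Dusk, Dusk, Dawn): Species 2 can switch to Night (5 → 9). Not NE.
(Dusk, Dusk, Day): Species 3 can switch to Dawn (4 → 5). Not NE.
(Dusk, Dusk, Dusk): Species 1 can switch to Night (0 → 9). Not NE.
(Dusk, Night, Dawn): Species 1 can switch to Night (7 → 9). Not NE.
(Dusk, Night, Day): Species 1 can switch to Night (2 → 8). Not NE.
(Dusk, Night, Dusk): Species 1 can switch to Night (2 → 8). Not NE.
(The remaining 6 profiles each have a profitable deviation by the same check.)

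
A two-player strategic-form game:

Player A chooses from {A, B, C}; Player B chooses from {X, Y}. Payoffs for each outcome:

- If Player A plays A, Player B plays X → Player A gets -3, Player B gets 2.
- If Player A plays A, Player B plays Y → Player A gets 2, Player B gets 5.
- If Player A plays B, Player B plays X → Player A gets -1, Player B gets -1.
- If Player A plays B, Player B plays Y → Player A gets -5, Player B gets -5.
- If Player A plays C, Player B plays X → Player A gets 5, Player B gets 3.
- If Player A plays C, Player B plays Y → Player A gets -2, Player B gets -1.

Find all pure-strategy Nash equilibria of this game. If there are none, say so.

The pure Nash equilibria are (A, Y); (C, X).

(A, X): Player A can switch to B (-3 → -1). Not NE.
(A, Y): Player A gets 2, best alternative -2; Player B gets 5, best alternative 2. No profitable deviation — NE.
(B, X): Player A can switch to C (-1 → 5). Not NE.
(B, Y): Player A can switch to A (-5 → 2). Not NE.
(C, X): Player A gets 5, best alternative -1; Player B gets 3, best alternative -1. No profitable deviation — NE.
(C, Y): Player A can switch to A (-2 → 2). Not NE.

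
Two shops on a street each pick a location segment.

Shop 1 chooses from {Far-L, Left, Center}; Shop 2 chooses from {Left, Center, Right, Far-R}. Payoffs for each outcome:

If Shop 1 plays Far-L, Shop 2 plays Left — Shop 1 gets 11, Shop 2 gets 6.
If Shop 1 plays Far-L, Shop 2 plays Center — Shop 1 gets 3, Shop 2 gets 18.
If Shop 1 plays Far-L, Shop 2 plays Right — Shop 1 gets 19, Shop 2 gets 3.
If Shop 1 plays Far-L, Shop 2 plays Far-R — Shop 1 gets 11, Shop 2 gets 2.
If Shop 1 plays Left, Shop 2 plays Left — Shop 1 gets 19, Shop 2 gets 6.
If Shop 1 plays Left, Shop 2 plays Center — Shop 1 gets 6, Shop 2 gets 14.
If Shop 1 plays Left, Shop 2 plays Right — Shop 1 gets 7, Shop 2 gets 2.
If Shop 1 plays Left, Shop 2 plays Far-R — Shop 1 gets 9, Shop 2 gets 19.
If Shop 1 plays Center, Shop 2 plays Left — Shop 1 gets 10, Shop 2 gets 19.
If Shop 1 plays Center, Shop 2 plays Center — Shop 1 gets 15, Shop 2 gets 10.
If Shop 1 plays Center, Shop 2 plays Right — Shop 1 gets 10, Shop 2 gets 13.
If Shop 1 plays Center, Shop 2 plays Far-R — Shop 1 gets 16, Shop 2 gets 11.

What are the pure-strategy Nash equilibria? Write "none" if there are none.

Mark each player's best response to every combination of opponents' strategies; a profile where every player is best-responding is a pure Nash equilibrium.
Shop 1 against Left: payoffs 11, 19, 10 → best response Left.
Shop 1 against Center: payoffs 3, 6, 15 → best response Center.
Shop 1 against Right: payoffs 19, 7, 10 → best response Far-L.
Shop 1 against Far-R: payoffs 11, 9, 16 → best response Center.
Shop 2 against Far-L: payoffs 6, 18, 3, 2 → best response Center.
Shop 2 against Left: payoffs 6, 14, 2, 19 → best response Far-R.
Shop 2 against Center: payoffs 19, 10, 13, 11 → best response Left.
No profile is a mutual best response for all players.

No pure-strategy Nash equilibrium.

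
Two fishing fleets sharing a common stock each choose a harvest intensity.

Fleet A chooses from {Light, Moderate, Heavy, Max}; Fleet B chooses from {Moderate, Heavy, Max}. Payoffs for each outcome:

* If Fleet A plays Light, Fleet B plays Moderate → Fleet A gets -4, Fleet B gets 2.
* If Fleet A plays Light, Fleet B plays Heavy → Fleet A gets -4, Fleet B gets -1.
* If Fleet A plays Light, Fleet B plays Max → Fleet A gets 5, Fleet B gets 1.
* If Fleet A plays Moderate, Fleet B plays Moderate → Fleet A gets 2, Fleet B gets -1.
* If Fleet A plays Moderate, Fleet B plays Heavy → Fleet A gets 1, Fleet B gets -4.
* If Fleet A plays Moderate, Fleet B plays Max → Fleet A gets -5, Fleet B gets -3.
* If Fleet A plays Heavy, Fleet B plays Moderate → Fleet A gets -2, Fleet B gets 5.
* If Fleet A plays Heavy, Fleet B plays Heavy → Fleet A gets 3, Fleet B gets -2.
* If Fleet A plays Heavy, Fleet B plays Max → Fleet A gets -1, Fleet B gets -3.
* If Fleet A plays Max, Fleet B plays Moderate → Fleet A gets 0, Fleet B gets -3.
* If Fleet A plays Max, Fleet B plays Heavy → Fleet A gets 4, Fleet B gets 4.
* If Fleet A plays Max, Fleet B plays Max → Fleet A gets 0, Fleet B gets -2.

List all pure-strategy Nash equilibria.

(Light, Moderate): Fleet A can switch to Moderate (-4 → 2). Not NE.
(Light, Heavy): Fleet A can switch to Moderate (-4 → 1). Not NE.
(Light, Max): Fleet B can switch to Moderate (1 → 2). Not NE.
(Moderate, Moderate): Fleet A gets 2, best alternative 0; Fleet B gets -1, best alternative -3. No profitable deviation — NE.
(Moderate, Heavy): Fleet A can switch to Heavy (1 → 3). Not NE.
(Moderate, Max): Fleet A can switch to Light (-5 → 5). Not NE.
(Heavy, Moderate): Fleet A can switch to Moderate (-2 → 2). Not NE.
(Max, Heavy): Fleet A gets 4, best alternative 3; Fleet B gets 4, best alternative -2. No profitable deviation — NE.
(The remaining 4 profiles each have a profitable deviation by the same check.)

Pure-strategy Nash equilibria: (Moderate, Moderate) and (Max, Heavy)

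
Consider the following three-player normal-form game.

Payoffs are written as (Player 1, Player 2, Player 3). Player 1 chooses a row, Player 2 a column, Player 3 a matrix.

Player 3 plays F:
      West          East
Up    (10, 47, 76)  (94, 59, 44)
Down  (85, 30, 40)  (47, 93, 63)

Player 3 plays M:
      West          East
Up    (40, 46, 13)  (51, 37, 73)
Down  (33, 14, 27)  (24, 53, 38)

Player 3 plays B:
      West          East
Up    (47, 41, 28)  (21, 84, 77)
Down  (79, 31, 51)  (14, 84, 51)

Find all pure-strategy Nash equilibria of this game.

Player 1 against (West, F): payoffs 10, 85 → best response Down.
Player 1 against (West, M): payoffs 40, 33 → best response Up.
Player 1 against (West, B): payoffs 47, 79 → best response Down.
Player 1 against (East, F): payoffs 94, 47 → best response Up.
Player 1 against (East, M): payoffs 51, 24 → best response Up.
Player 1 against (East, B): payoffs 21, 14 → best response Up.
Player 2 against (Up, F): payoffs 47, 59 → best response East.
Player 2 against (Up, M): payoffs 46, 37 → best response West.
Player 2 against (Up, B): payoffs 41, 84 → best response East.
Player 2 against (Down, F): payoffs 30, 93 → best response East.
Player 2 against (Down, M): payoffs 14, 53 → best response East.
Player 2 against (Down, B): payoffs 31, 84 → best response East.
Player 3 against (Up, West): payoffs 76, 13, 28 → best response F.
Player 3 against (Up, East): payoffs 44, 73, 77 → best response B.
Player 3 against (Down, West): payoffs 40, 27, 51 → best response B.
Player 3 against (Down, East): payoffs 63, 38, 51 → best response F.
Mutual best responses: (Up, East, B).

Pure NE: (Up, East, B)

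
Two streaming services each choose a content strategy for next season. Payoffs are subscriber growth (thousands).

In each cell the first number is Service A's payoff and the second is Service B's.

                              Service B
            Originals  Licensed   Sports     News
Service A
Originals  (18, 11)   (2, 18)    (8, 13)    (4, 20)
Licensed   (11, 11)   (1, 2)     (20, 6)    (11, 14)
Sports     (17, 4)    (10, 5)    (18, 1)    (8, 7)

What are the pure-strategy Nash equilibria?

(Licensed, News)

Service A against Originals: payoffs 18, 11, 17 → best response Originals.
Service A against Licensed: payoffs 2, 1, 10 → best response Sports.
Service A against Sports: payoffs 8, 20, 18 → best response Licensed.
Service A against News: payoffs 4, 11, 8 → best response Licensed.
Service B against Originals: payoffs 11, 18, 13, 20 → best response News.
Service B against Licensed: payoffs 11, 2, 6, 14 → best response News.
Service B against Sports: payoffs 4, 5, 1, 7 → best response News.
Mutual best responses: (Licensed, News).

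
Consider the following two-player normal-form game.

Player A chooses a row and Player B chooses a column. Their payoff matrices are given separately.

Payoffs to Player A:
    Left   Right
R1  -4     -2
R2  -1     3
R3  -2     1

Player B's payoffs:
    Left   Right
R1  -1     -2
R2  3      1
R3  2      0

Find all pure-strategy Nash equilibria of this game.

The unique pure-strategy Nash equilibrium is (R2, Left).

Mark each player's best response to every combination of opponents' strategies; a profile where every player is best-responding is a pure Nash equilibrium.
Player A against Left: payoffs -4, -1, -2 → best response R2.
Player A against Right: payoffs -2, 3, 1 → best response R2.
Player B against R1: payoffs -1, -2 → best response Left.
Player B against R2: payoffs 3, 1 → best response Left.
Player B against R3: payoffs 2, 0 → best response Left.
Mutual best responses: (R2, Left).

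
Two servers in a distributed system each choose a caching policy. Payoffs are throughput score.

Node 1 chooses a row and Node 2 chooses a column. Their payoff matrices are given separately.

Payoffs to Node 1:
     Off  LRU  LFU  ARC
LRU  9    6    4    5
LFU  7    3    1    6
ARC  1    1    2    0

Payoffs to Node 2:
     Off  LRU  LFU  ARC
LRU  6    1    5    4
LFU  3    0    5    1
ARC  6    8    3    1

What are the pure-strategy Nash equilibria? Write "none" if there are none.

The unique pure-strategy Nash equilibrium is (LRU, Off).

For each strategy profile, look for a profitable unilateral deviation.
(LRU, Off): Node 1 gets 9, best alternative 7; Node 2 gets 6, best alternative 5. No profitable deviation — NE.
(LRU, LRU): Node 2 can switch to Off (1 → 6). Not NE.
(LRU, LFU): Node 2 can switch to Off (5 → 6). Not NE.
(LRU, ARC): Node 1 can switch to LFU (5 → 6). Not NE.
(LFU, Off): Node 1 can switch to LRU (7 → 9). Not NE.
(LFU, LRU): Node 1 can switch to LRU (3 → 6). Not NE.
(LFU, LFU): Node 1 can switch to LRU (1 → 4). Not NE.
(LFU, ARC): Node 2 can switch to Off (1 → 3). Not NE.
(ARC, Off): Node 1 can switch to LRU (1 → 9). Not NE.
(The remaining 3 profiles each have a profitable deviation by the same check.)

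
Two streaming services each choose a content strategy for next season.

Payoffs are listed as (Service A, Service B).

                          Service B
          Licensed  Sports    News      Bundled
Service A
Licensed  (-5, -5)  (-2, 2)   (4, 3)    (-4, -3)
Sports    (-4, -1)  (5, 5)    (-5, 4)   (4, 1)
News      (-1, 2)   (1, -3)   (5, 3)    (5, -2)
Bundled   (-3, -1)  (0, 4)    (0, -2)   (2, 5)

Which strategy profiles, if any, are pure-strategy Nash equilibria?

The pure Nash equilibria are (Sports, Sports) and (News, News).

Check each profile: it is a Nash equilibrium iff no player can strictly gain by switching unilaterally.
(Licensed, Licensed): Service A can switch to Sports (-5 → -4). Not NE.
(Licensed, Sports): Service A can switch to Sports (-2 → 5). Not NE.
(Licensed, News): Service A can switch to News (4 → 5). Not NE.
(Licensed, Bundled): Service A can switch to Sports (-4 → 4). Not NE.
(Sports, Licensed): Service A can switch to News (-4 → -1). Not NE.
(Sports, Sports): Service A gets 5, best alternative 1; Service B gets 5, best alternative 4. No profitable deviation — NE.
(Sports, News): Service A can switch to Licensed (-5 → 4). Not NE.
(Sports, Bundled): Service A can switch to News (4 → 5). Not NE.
(News, Licensed): Service B can switch to News (2 → 3). Not NE.
(News, News): Service A gets 5, best alternative 4; Service B gets 3, best alternative 2. No profitable deviation — NE.
(The remaining 6 profiles each have a profitable deviation by the same check.)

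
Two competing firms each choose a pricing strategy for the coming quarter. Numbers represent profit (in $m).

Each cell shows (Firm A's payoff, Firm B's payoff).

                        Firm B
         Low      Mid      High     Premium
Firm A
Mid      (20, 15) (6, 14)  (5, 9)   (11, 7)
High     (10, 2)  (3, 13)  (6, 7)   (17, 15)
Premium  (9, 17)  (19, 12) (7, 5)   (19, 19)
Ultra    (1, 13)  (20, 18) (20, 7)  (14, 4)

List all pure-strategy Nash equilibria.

Firm A against Low: payoffs 20, 10, 9, 1 → best response Mid.
Firm A against Mid: payoffs 6, 3, 19, 20 → best response Ultra.
Firm A against High: payoffs 5, 6, 7, 20 → best response Ultra.
Firm A against Premium: payoffs 11, 17, 19, 14 → best response Premium.
Firm B against Mid: payoffs 15, 14, 9, 7 → best response Low.
Firm B against High: payoffs 2, 13, 7, 15 → best response Premium.
Firm B against Premium: payoffs 17, 12, 5, 19 → best response Premium.
Firm B against Ultra: payoffs 13, 18, 7, 4 → best response Mid.
Mutual best responses: (Mid, Low); (Premium, Premium); (Ultra, Mid).

(Mid, Low), (Premium, Premium), (Ultra, Mid)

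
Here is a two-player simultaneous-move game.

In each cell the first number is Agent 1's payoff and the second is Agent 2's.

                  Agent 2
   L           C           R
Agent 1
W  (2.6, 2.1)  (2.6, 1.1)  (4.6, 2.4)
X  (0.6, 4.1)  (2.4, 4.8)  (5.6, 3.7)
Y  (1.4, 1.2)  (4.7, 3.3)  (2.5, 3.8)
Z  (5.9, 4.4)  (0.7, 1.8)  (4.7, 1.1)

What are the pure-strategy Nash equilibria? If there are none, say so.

Mark each player's best response to every combination of opponents' strategies; a profile where every player is best-responding is a pure Nash equilibrium.
Agent 1 against L: payoffs 2.6, 0.6, 1.4, 5.9 → best response Z.
Agent 1 against C: payoffs 2.6, 2.4, 4.7, 0.7 → best response Y.
Agent 1 against R: payoffs 4.6, 5.6, 2.5, 4.7 → best response X.
Agent 2 against W: payoffs 2.1, 1.1, 2.4 → best response R.
Agent 2 against X: payoffs 4.1, 4.8, 3.7 → best response C.
Agent 2 against Y: payoffs 1.2, 3.3, 3.8 → best response R.
Agent 2 against Z: payoffs 4.4, 1.8, 1.1 → best response L.
Mutual best responses: (Z, L).

Pure NE: (Z, L)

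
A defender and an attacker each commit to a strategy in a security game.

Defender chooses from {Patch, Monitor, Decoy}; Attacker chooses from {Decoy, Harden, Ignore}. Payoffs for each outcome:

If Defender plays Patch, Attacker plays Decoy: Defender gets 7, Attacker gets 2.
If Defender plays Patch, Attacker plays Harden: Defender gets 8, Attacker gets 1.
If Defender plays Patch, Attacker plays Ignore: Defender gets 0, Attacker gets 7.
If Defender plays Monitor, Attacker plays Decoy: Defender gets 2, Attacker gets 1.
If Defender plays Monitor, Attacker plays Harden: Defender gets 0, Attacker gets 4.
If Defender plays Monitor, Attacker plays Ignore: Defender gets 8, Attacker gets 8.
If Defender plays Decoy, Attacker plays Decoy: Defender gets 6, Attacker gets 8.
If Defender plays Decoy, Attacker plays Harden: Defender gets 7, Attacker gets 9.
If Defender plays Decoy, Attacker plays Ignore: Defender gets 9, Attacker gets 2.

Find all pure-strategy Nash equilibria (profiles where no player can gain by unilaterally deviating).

Defender against Decoy: payoffs 7, 2, 6 → best response Patch.
Defender against Harden: payoffs 8, 0, 7 → best response Patch.
Defender against Ignore: payoffs 0, 8, 9 → best response Decoy.
Attacker against Patch: payoffs 2, 1, 7 → best response Ignore.
Attacker against Monitor: payoffs 1, 4, 8 → best response Ignore.
Attacker against Decoy: payoffs 8, 9, 2 → best response Harden.
No profile is a mutual best response for all players.

This game has no pure Nash equilibrium.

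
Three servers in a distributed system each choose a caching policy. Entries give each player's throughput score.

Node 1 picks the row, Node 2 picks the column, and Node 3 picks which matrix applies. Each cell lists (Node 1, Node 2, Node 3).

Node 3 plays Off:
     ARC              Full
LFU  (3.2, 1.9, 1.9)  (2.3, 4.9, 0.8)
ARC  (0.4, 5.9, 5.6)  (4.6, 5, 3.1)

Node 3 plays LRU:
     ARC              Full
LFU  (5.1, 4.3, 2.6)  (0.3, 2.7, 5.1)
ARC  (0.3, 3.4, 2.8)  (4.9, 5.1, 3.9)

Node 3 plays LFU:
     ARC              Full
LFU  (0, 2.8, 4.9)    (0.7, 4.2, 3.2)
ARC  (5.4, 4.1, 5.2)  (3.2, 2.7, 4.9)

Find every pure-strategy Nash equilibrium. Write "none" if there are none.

Node 1 against (ARC, Off): payoffs 3.2, 0.4 → best response LFU.
Node 1 against (ARC, LRU): payoffs 5.1, 0.3 → best response LFU.
Node 1 against (ARC, LFU): payoffs 0, 5.4 → best response ARC.
Node 1 against (Full, Off): payoffs 2.3, 4.6 → best response ARC.
Node 1 against (Full, LRU): payoffs 0.3, 4.9 → best response ARC.
Node 1 against (Full, LFU): payoffs 0.7, 3.2 → best response ARC.
Node 2 against (LFU, Off): payoffs 1.9, 4.9 → best response Full.
Node 2 against (LFU, LRU): payoffs 4.3, 2.7 → best response ARC.
Node 2 against (LFU, LFU): payoffs 2.8, 4.2 → best response Full.
Node 2 against (ARC, Off): payoffs 5.9, 5 → best response ARC.
Node 2 against (ARC, LRU): payoffs 3.4, 5.1 → best response Full.
Node 2 against (ARC, LFU): payoffs 4.1, 2.7 → best response ARC.
Node 3 against (LFU, ARC): payoffs 1.9, 2.6, 4.9 → best response LFU.
Node 3 against (LFU, Full): payoffs 0.8, 5.1, 3.2 → best response LRU.
Node 3 against (ARC, ARC): payoffs 5.6, 2.8, 5.2 → best response Off.
Node 3 against (ARC, Full): payoffs 3.1, 3.9, 4.9 → best response LFU.
No profile is a mutual best response for all players.

No pure-strategy Nash equilibrium.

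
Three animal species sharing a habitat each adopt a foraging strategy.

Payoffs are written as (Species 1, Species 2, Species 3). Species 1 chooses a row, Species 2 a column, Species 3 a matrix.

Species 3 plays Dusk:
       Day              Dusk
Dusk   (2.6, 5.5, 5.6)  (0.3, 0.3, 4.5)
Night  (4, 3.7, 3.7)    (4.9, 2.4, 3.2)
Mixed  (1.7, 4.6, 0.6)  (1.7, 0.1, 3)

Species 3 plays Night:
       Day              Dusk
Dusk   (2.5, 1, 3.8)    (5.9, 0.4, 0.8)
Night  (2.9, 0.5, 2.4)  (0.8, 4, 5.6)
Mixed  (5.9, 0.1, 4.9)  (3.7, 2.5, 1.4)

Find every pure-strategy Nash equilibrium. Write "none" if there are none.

Check each profile: it is a Nash equilibrium iff no player can strictly gain by switching unilaterally.
(Dusk, Day, Dusk): Species 1 can switch to Night (2.6 → 4). Not NE.
(Dusk, Day, Night): Species 1 can switch to Night (2.5 → 2.9). Not NE.
(Dusk, Dusk, Dusk): Species 1 can switch to Night (0.3 → 4.9). Not NE.
(Dusk, Dusk, Night): Species 2 can switch to Day (0.4 → 1). Not NE.
(Night, Day, Dusk): Species 1 gets 4, best alternative 2.6; Species 2 gets 3.7, best alternative 2.4; Species 3 gets 3.7, best alternative 2.4. No profitable deviation — NE.
(Night, Day, Night): Species 1 can switch to Mixed (2.9 → 5.9). Not NE.
(Night, Dusk, Dusk): Species 2 can switch to Day (2.4 → 3.7). Not NE.
(Night, Dusk, Night): Species 1 can switch to Dusk (0.8 → 5.9). Not NE.
(Mixed, Day, Dusk): Species 1 can switch to Dusk (1.7 → 2.6). Not NE.
(The remaining 3 profiles each have a profitable deviation by the same check.)

The unique pure-strategy Nash equilibrium is (Night, Day, Dusk).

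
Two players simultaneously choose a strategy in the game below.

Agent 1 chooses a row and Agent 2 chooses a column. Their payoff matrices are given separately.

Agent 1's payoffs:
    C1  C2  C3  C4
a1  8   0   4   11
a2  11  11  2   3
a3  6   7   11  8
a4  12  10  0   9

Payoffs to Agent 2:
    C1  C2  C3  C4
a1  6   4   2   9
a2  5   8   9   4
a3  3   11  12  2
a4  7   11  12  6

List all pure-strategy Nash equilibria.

Agent 1 against C1: payoffs 8, 11, 6, 12 → best response a4.
Agent 1 against C2: payoffs 0, 11, 7, 10 → best response a2.
Agent 1 against C3: payoffs 4, 2, 11, 0 → best response a3.
Agent 1 against C4: payoffs 11, 3, 8, 9 → best response a1.
Agent 2 against a1: payoffs 6, 4, 2, 9 → best response C4.
Agent 2 against a2: payoffs 5, 8, 9, 4 → best response C3.
Agent 2 against a3: payoffs 3, 11, 12, 2 → best response C3.
Agent 2 against a4: payoffs 7, 11, 12, 6 → best response C3.
Mutual best responses: (a1, C4); (a3, C3).

The pure Nash equilibria are (a1, C4); (a3, C3).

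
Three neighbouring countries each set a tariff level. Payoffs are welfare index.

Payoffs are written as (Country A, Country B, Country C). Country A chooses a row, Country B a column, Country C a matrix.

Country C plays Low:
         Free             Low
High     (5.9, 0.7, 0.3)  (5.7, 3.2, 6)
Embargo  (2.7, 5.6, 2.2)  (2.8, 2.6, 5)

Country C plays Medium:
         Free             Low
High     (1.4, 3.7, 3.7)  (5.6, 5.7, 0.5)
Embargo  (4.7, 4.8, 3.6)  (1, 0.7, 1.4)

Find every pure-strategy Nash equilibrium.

For each player, find the best response to each opponent profile; mutual best responses are the pure NE.
Country A against (Free, Low): payoffs 5.9, 2.7 → best response High.
Country A against (Free, Medium): payoffs 1.4, 4.7 → best response Embargo.
Country A against (Low, Low): payoffs 5.7, 2.8 → best response High.
Country A against (Low, Medium): payoffs 5.6, 1 → best response High.
Country B against (High, Low): payoffs 0.7, 3.2 → best response Low.
Country B against (High, Medium): payoffs 3.7, 5.7 → best response Low.
Country B against (Embargo, Low): payoffs 5.6, 2.6 → best response Free.
Country B against (Embargo, Medium): payoffs 4.8, 0.7 → best response Free.
Country C against (High, Free): payoffs 0.3, 3.7 → best response Medium.
Country C against (High, Low): payoffs 6, 0.5 → best response Low.
Country C against (Embargo, Free): payoffs 2.2, 3.6 → best response Medium.
Country C against (Embargo, Low): payoffs 5, 1.4 → best response Low.
Mutual best responses: (High, Low, Low); (Embargo, Free, Medium).

(High, Low, Low), (Embargo, Free, Medium)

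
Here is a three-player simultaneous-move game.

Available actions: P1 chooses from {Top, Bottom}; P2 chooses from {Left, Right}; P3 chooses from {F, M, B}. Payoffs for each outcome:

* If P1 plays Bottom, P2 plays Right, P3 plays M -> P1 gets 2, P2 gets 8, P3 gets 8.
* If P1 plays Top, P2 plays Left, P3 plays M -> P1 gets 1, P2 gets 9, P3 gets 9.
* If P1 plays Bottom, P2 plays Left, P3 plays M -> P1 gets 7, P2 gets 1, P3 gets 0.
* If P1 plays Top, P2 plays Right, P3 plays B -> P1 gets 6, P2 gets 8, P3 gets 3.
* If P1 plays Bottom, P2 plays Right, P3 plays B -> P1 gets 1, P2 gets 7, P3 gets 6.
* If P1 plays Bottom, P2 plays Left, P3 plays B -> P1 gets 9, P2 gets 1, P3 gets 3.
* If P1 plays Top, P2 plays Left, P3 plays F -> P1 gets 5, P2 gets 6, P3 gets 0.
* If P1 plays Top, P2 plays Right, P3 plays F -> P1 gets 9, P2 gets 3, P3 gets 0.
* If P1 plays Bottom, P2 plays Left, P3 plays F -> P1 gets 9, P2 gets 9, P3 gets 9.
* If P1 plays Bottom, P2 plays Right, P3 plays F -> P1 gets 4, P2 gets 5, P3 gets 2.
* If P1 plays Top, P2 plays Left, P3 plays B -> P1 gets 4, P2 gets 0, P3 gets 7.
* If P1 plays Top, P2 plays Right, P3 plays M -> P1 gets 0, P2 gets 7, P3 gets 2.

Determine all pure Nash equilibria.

P1 against (Left, F): payoffs 5, 9 → best response Bottom.
P1 against (Left, M): payoffs 1, 7 → best response Bottom.
P1 against (Left, B): payoffs 4, 9 → best response Bottom.
P1 against (Right, F): payoffs 9, 4 → best response Top.
P1 against (Right, M): payoffs 0, 2 → best response Bottom.
P1 against (Right, B): payoffs 6, 1 → best response Top.
P2 against (Top, F): payoffs 6, 3 → best response Left.
P2 against (Top, M): payoffs 9, 7 → best response Left.
P2 against (Top, B): payoffs 0, 8 → best response Right.
P2 against (Bottom, F): payoffs 9, 5 → best response Left.
P2 against (Bottom, M): payoffs 1, 8 → best response Right.
P2 against (Bottom, B): payoffs 1, 7 → best response Right.
P3 against (Top, Left): payoffs 0, 9, 7 → best response M.
P3 against (Top, Right): payoffs 0, 2, 3 → best response B.
P3 against (Bottom, Left): payoffs 9, 0, 3 → best response F.
P3 against (Bottom, Right): payoffs 2, 8, 6 → best response M.
Mutual best responses: (Top, Right, B); (Bottom, Left, F); (Bottom, Right, M).

The pure Nash equilibria are (Top, Right, B); (Bottom, Left, F); (Bottom, Right, M).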